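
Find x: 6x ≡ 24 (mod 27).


GCD(6, 27) = 3 divides 24
Divide: 2x ≡ 8 (mod 9)
x ≡ 4 (mod 9)


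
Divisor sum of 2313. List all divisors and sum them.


Divisors of 2313: 1, 3, 9, 257, 771, 2313
Sum = 1 + 3 + 9 + 257 + 771 + 2313 = 3354

σ(2313) = 3354


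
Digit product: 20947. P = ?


2 × 0 × 9 × 4 × 7 = 0


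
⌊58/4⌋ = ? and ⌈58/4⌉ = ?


58/4 = 14.5000
floor = 14
ceil = 15

floor = 14, ceil = 15


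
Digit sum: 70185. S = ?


7 + 0 + 1 + 8 + 5 = 21


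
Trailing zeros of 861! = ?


floor(861/5) = 172
floor(861/25) = 34
floor(861/125) = 6
floor(861/625) = 1
Total = 213

213 trailing zeros


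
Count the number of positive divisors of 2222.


2222 = 2^1 × 11^1 × 101^1
d(2222) = (1+1) × (1+1) × (1+1) = 8

8 divisors


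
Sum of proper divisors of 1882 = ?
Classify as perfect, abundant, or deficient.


Proper divisors: 1, 2, 941
Sum = 1 + 2 + 941 = 944
944 < 1882 → deficient

s(1882) = 944 (deficient)


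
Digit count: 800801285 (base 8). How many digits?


800801285 in base 8 = 5756641005
Number of digits = 10

10 digits (base 8)


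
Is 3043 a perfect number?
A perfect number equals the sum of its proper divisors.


Proper divisors of 3043: 1, 17, 179
Sum = 1 + 17 + 179 = 197

No, 3043 is not perfect (197 ≠ 3043)


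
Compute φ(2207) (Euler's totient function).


2207 = 2207
Prime factors: 2207
φ(2207) = 2207 × (1-1/2207)
= 2207 × 2206/2207 = 2206

φ(2207) = 2206


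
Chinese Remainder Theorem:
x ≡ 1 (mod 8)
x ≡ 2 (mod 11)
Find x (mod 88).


M = 8*11 = 88
M1 = M/8 = 11, M2 = M/11 = 8
M1^(-1) mod 8 = 3, M2^(-1) mod 11 = 7
x = 1*11*3 + 2*8*7 = 145
145 mod 88 = 57
Check: 57 mod 8 = 1 ✓, 57 mod 11 = 2 ✓

x ≡ 57 (mod 88)


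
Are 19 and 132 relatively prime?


Euclidean algorithm:
132 = 6 * 19 + 18
19 = 1 * 18 + 1
18 = 18 * 1 + 0
GCD(19, 132) = 1

Yes, coprime (GCD = 1)


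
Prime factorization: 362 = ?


362 / 2 = 181
181 / 181 = 1
362 = 2 × 181


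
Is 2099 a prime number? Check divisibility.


Check divisors up to sqrt(2099) = 45.8148
No divisors found.
2099 is prime.

Yes, 2099 is prime


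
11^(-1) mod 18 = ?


Use the extended Euclidean algorithm on (18, 11); each row r = 18*s + 11*t:
r=18, s=1, t=0
r=11, s=0, t=1
q=1: r=7, s=1, t=-1   [18*(1) + 11*(-1) = 7]
q=1: r=4, s=-1, t=2   [18*(-1) + 11*(2) = 4]
q=1: r=3, s=2, t=-3   [18*(2) + 11*(-3) = 3]
q=1: r=1, s=-3, t=5   [18*(-3) + 11*(5) = 1]
q=3: r=0, s=11, t=-18   [18*(11) + 11*(-18) = 0]
GCD = 1 with t = 5, so 11*(5) ≡ 1 (mod 18)
Inverse = 5 mod 18 = 5
Check: 11 * 5 = 55 ≡ 1 (mod 18)

11^(-1) ≡ 5 (mod 18)


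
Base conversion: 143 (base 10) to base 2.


143 (base 10) = 143 (decimal)
143 (decimal) = 10001111 (base 2)


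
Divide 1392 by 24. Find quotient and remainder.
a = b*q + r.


1392 = 24 * 58 + 0
Check: 1392 + 0 = 1392

q = 58, r = 0


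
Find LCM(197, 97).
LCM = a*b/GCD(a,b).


GCD(197, 97) = 1
LCM = 197*97/1 = 19109/1 = 19109

LCM = 19109


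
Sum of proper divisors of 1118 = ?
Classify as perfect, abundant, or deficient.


Proper divisors: 1, 2, 13, 26, 43, 86, 559
Sum = 1 + 2 + 13 + 26 + 43 + 86 + 559 = 730
730 < 1118 → deficient

s(1118) = 730 (deficient)


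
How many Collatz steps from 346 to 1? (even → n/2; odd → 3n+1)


346 → 173 → 520 → 260 → 130 → 65 → 196 → 98 → 49 → 148 → 74 → 37 → 112 → 56 → 28 → 14 → 7 → 22 → 11 → 34 → 17 → 52 → 26 → 13 → 40 → 20 → 10 → 5 → 16 → 8 → 4 → 2 → 1
Total steps = 32

32 steps


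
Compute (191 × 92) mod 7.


191 × 92 = 17572
17572 mod 7 = 2


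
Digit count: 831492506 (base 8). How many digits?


831492506 in base 8 = 6143710632
Number of digits = 10

10 digits (base 8)


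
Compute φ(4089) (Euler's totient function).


4089 = 3 × 29 × 47
Prime factors: 3, 29, 47
φ(4089) = 4089 × (1-1/3) × (1-1/29) × (1-1/47)
= 4089 × 2/3 × 28/29 × 46/47 = 2576

φ(4089) = 2576


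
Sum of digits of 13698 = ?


1 + 3 + 6 + 9 + 8 = 27


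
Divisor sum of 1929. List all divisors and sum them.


Divisors of 1929: 1, 3, 643, 1929
Sum = 1 + 3 + 643 + 1929 = 2576

σ(1929) = 2576


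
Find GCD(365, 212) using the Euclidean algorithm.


365 = 1 * 212 + 153
212 = 1 * 153 + 59
153 = 2 * 59 + 35
59 = 1 * 35 + 24
35 = 1 * 24 + 11
24 = 2 * 11 + 2
11 = 5 * 2 + 1
2 = 2 * 1 + 0
GCD = 1


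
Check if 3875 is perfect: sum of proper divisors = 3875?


Proper divisors of 3875: 1, 5, 25, 31, 125, 155, 775
Sum = 1 + 5 + 25 + 31 + 125 + 155 + 775 = 1117

No, 3875 is not perfect (1117 ≠ 3875)


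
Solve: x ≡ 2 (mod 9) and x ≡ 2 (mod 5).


M = 9*5 = 45
M1 = M/9 = 5, M2 = M/5 = 9
M1^(-1) mod 9 = 2, M2^(-1) mod 5 = 4
x = 2*5*2 + 2*9*4 = 92
92 mod 45 = 2
Check: 2 mod 9 = 2 ✓, 2 mod 5 = 2 ✓

x ≡ 2 (mod 45)


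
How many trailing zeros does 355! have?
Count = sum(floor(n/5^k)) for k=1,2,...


floor(355/5) = 71
floor(355/25) = 14
floor(355/125) = 2
Total = 87

87 trailing zeros


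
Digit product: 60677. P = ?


6 × 0 × 6 × 7 × 7 = 0


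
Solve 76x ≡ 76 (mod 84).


GCD(76, 84) = 4 divides 76
Divide: 19x ≡ 19 (mod 21)
x ≡ 1 (mod 21)


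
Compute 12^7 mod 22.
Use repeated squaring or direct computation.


12^1 mod 22 = 12
12^2 mod 22 = 12
12^3 mod 22 = 12
12^4 mod 22 = 12
12^5 mod 22 = 12
12^6 mod 22 = 12
12^7 mod 22 = 12


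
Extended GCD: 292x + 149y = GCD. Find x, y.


Tabular extended Euclidean (each row: r = 292*s + 149*t):
r=292, s=1, t=0
r=149, s=0, t=1
q=1: r=143, s=1, t=-1   [292*(1) + 149*(-1) = 143]
q=1: r=6, s=-1, t=2   [292*(-1) + 149*(2) = 6]
q=23: r=5, s=24, t=-47   [292*(24) + 149*(-47) = 5]
q=1: r=1, s=-25, t=49   [292*(-25) + 149*(49) = 1]
q=5: r=0, s=149, t=-292   [292*(149) + 149*(-292) = 0]
GCD = 1; from the row with r=1: x=-25, y=49
Check: 292*(-25) + 149*(49) = -7300 + 7301 = 1

GCD = 1, x = -25, y = 49


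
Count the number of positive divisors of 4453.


4453 = 61^1 × 73^1
d(4453) = (1+1) × (1+1) = 4

4 divisors


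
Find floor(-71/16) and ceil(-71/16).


-71/16 = -4.4375
floor = -5
ceil = -4

floor = -5, ceil = -4


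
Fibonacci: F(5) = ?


Sequence: 1, 1, 2, 3, 5
F(5) = 5


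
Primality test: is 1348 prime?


1348 / 2 = 674 (exact division)
1348 is NOT prime.

No, 1348 is not prime


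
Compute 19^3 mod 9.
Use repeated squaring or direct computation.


19^1 mod 9 = 1
19^2 mod 9 = 1
19^3 mod 9 = 1


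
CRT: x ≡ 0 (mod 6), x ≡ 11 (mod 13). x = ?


M = 6*13 = 78
M1 = M/6 = 13, M2 = M/13 = 6
M1^(-1) mod 6 = 1, M2^(-1) mod 13 = 11
x = 0*13*1 + 11*6*11 = 726
726 mod 78 = 24
Check: 24 mod 6 = 0 ✓, 24 mod 13 = 11 ✓

x ≡ 24 (mod 78)


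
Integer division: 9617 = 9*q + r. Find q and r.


9617 = 9 * 1068 + 5
Check: 9612 + 5 = 9617

q = 1068, r = 5


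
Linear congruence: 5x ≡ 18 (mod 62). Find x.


GCD(5, 62) = 1, unique solution
a^(-1) mod 62 = 25
x = 25 * 18 mod 62 = 16

x ≡ 16 (mod 62)


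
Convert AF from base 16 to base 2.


AF (base 16) = 175 (decimal)
175 (decimal) = 10101111 (base 2)


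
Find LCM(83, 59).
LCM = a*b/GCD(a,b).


GCD(83, 59) = 1
LCM = 83*59/1 = 4897/1 = 4897

LCM = 4897


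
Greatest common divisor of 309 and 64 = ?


309 = 4 * 64 + 53
64 = 1 * 53 + 11
53 = 4 * 11 + 9
11 = 1 * 9 + 2
9 = 4 * 2 + 1
2 = 2 * 1 + 0
GCD = 1


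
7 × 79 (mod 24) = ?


7 × 79 = 553
553 mod 24 = 1


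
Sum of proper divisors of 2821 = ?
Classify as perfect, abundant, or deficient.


Proper divisors: 1, 7, 13, 31, 91, 217, 403
Sum = 1 + 7 + 13 + 31 + 91 + 217 + 403 = 763
763 < 2821 → deficient

s(2821) = 763 (deficient)


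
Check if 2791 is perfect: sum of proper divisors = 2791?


Proper divisors of 2791: 1
Sum = 1 = 1

No, 2791 is not perfect (1 ≠ 2791)


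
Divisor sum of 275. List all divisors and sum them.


Divisors of 275: 1, 5, 11, 25, 55, 275
Sum = 1 + 5 + 11 + 25 + 55 + 275 = 372

σ(275) = 372


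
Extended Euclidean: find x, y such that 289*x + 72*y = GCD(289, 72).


Tabular extended Euclidean (each row: r = 289*s + 72*t):
r=289, s=1, t=0
r=72, s=0, t=1
q=4: r=1, s=1, t=-4   [289*(1) + 72*(-4) = 1]
q=72: r=0, s=-72, t=289   [289*(-72) + 72*(289) = 0]
GCD = 1; from the row with r=1: x=1, y=-4
Check: 289*(1) + 72*(-4) = 289 - 288 = 1

GCD = 1, x = 1, y = -4


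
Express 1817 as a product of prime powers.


1817 / 23 = 79
79 / 79 = 1
1817 = 23 × 79


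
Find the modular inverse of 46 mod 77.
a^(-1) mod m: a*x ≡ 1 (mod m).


Use the extended Euclidean algorithm on (77, 46); each row r = 77*s + 46*t:
r=77, s=1, t=0
r=46, s=0, t=1
q=1: r=31, s=1, t=-1   [77*(1) + 46*(-1) = 31]
q=1: r=15, s=-1, t=2   [77*(-1) + 46*(2) = 15]
q=2: r=1, s=3, t=-5   [77*(3) + 46*(-5) = 1]
q=15: r=0, s=-46, t=77   [77*(-46) + 46*(77) = 0]
GCD = 1 with t = -5, so 46*(-5) ≡ 1 (mod 77)
Inverse = -5 mod 77 = 72
Check: 46 * 72 = 3312 ≡ 1 (mod 77)

46^(-1) ≡ 72 (mod 77)


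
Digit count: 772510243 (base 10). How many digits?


772510243 has 9 digits in base 10
floor(log10(772510243)) + 1 = floor(8.8879) + 1 = 9

9 digits (base 10)


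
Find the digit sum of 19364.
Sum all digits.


1 + 9 + 3 + 6 + 4 = 23


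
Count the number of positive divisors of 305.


305 = 5^1 × 61^1
d(305) = (1+1) × (1+1) = 4

4 divisors


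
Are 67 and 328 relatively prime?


Euclidean algorithm:
328 = 4 * 67 + 60
67 = 1 * 60 + 7
60 = 8 * 7 + 4
7 = 1 * 4 + 3
4 = 1 * 3 + 1
3 = 3 * 1 + 0
GCD(67, 328) = 1

Yes, coprime (GCD = 1)


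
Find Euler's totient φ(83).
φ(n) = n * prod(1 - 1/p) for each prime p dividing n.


83 = 83
Prime factors: 83
φ(83) = 83 × (1-1/83)
= 83 × 82/83 = 82

φ(83) = 82


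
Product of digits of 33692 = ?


3 × 3 × 6 × 9 × 2 = 972


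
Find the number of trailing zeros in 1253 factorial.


floor(1253/5) = 250
floor(1253/25) = 50
floor(1253/125) = 10
floor(1253/625) = 2
Total = 312

312 trailing zeros


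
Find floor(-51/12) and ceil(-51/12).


-51/12 = -4.2500
floor = -5
ceil = -4

floor = -5, ceil = -4


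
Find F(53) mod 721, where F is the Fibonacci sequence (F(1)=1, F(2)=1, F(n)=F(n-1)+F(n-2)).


F(k) mod 721 for k=1..53:
1, 1, 2, 3, 5, 8, 13, 21, 34, 55, 89, 144, 233, 377, 610, 266, 155, 421, 576, 276, 131, 407, 538, 224, 41, 265, 306, 571, 156, 6, 162, 168, 330, 498, 107, 605, 712, 596, 587, 462, 328, 69, 397, 466, 142, 608, 29, 637, 666, 582, 527, 388, 194
F(53) mod 721 = 194


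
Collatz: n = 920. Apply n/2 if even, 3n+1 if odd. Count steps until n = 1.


920 → 460 → 230 → 115 → 346 → 173 → 520 → 260 → 130 → 65 → 196 → 98 → 49 → 148 → 74 → 37 → 112 → 56 → 28 → 14 → 7 → 22 → 11 → 34 → 17 → 52 → 26 → 13 → 40 → 20 → 10 → 5 → 16 → 8 → 4 → 2 → 1
Total steps = 36

36 steps


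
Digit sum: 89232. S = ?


8 + 9 + 2 + 3 + 2 = 24


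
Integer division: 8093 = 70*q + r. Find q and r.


8093 = 70 * 115 + 43
Check: 8050 + 43 = 8093

q = 115, r = 43


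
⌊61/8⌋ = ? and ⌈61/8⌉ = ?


61/8 = 7.6250
floor = 7
ceil = 8

floor = 7, ceil = 8


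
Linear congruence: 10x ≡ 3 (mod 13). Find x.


GCD(10, 13) = 1, unique solution
a^(-1) mod 13 = 4
x = 4 * 3 mod 13 = 12

x ≡ 12 (mod 13)


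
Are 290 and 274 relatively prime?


Euclidean algorithm:
290 = 1 * 274 + 16
274 = 17 * 16 + 2
16 = 8 * 2 + 0
GCD(290, 274) = 2

No, not coprime (GCD = 2)


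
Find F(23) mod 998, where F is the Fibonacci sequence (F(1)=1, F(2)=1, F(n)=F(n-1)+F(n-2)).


F(k) mod 998 for k=1..23:
1, 1, 2, 3, 5, 8, 13, 21, 34, 55, 89, 144, 233, 377, 610, 987, 599, 588, 189, 777, 966, 745, 713
F(23) mod 998 = 713


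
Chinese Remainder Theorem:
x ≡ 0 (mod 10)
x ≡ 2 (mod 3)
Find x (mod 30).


M = 10*3 = 30
M1 = M/10 = 3, M2 = M/3 = 10
M1^(-1) mod 10 = 7, M2^(-1) mod 3 = 1
x = 0*3*7 + 2*10*1 = 20
20 mod 30 = 20
Check: 20 mod 10 = 0 ✓, 20 mod 3 = 2 ✓

x ≡ 20 (mod 30)


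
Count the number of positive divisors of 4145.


4145 = 5^1 × 829^1
d(4145) = (1+1) × (1+1) = 4

4 divisors


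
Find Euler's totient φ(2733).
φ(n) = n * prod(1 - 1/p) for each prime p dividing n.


2733 = 3 × 911
Prime factors: 3, 911
φ(2733) = 2733 × (1-1/3) × (1-1/911)
= 2733 × 2/3 × 910/911 = 1820

φ(2733) = 1820


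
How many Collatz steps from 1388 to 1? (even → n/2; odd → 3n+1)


1388 → 694 → 347 → 1042 → 521 → 1564 → 782 → 391 → 1174 → 587 → 1762 → 881 → 2644 → 1322 → 661 → 1984 → 992 → 496 → 248 → 124 → 62 → 31 → 94 → 47 → 142 → 71 → 214 → 107 → 322 → 161 → 484 → 242 → 121 → 364 → 182 → 91 → 274 → 137 → 412 → 206 → 103 → 310 → 155 → 466 → 233 → 700 → 350 → 175 → 526 → 263 → 790 → 395 → 1186 → 593 → 1780 → 890 → 445 → 1336 → 668 → 334 → 167 → 502 → 251 → 754 → 377 → 1132 → 566 → 283 → 850 → 425 → 1276 → 638 → 319 → 958 → 479 → 1438 → 719 → 2158 → 1079 → 3238 → 1619 → 4858 → 2429 → 7288 → 3644 → 1822 → 911 → 2734 → 1367 → 4102 → 2051 → 6154 → 3077 → 9232 → 4616 → 2308 → 1154 → 577 → 1732 → 866 → 433 → 1300 → 650 → 325 → 976 → 488 → 244 → 122 → 61 → 184 → 92 → 46 → 23 → 70 → 35 → 106 → 53 → 160 → 80 → 40 → 20 → 10 → 5 → 16 → 8 → 4 → 2 → 1
Total steps = 127

127 steps


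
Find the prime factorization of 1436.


1436 / 2 = 718
718 / 2 = 359
359 / 359 = 1
1436 = 2^2 × 359


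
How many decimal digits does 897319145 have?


897319145 has 9 digits in base 10
floor(log10(897319145)) + 1 = floor(8.9529) + 1 = 9

9 digits (base 10)


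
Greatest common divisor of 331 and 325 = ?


331 = 1 * 325 + 6
325 = 54 * 6 + 1
6 = 6 * 1 + 0
GCD = 1


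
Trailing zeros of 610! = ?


floor(610/5) = 122
floor(610/25) = 24
floor(610/125) = 4
Total = 150

150 trailing zeros


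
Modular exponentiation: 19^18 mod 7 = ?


19^1 mod 7 = 5
19^2 mod 7 = 4
19^3 mod 7 = 6
19^4 mod 7 = 2
19^5 mod 7 = 3
19^6 mod 7 = 1
19^7 mod 7 = 5
19^8 mod 7 = 4
19^9 mod 7 = 6
19^10 mod 7 = 2
19^11 mod 7 = 3
19^12 mod 7 = 1
19^13 mod 7 = 5
19^14 mod 7 = 4
19^15 mod 7 = 6
19^16 mod 7 = 2
19^17 mod 7 = 3
19^18 mod 7 = 1


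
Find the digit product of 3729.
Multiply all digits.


3 × 7 × 2 × 9 = 378


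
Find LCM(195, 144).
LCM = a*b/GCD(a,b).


GCD(195, 144) = 3
LCM = 195*144/3 = 28080/3 = 9360

LCM = 9360


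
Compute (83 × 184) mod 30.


83 × 184 = 15272
15272 mod 30 = 2


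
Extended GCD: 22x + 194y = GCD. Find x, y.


Tabular extended Euclidean (each row: r = 22*s + 194*t):
r=22, s=1, t=0
r=194, s=0, t=1
q=0: r=22, s=1, t=0   [22*(1) + 194*(0) = 22]
q=8: r=18, s=-8, t=1   [22*(-8) + 194*(1) = 18]
q=1: r=4, s=9, t=-1   [22*(9) + 194*(-1) = 4]
q=4: r=2, s=-44, t=5   [22*(-44) + 194*(5) = 2]
q=2: r=0, s=97, t=-11   [22*(97) + 194*(-11) = 0]
GCD = 2; from the row with r=2: x=-44, y=5
Check: 22*(-44) + 194*(5) = -968 + 970 = 2

GCD = 2, x = -44, y = 5


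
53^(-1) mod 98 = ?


Use the extended Euclidean algorithm on (98, 53); each row r = 98*s + 53*t:
r=98, s=1, t=0
r=53, s=0, t=1
q=1: r=45, s=1, t=-1   [98*(1) + 53*(-1) = 45]
q=1: r=8, s=-1, t=2   [98*(-1) + 53*(2) = 8]
q=5: r=5, s=6, t=-11   [98*(6) + 53*(-11) = 5]
q=1: r=3, s=-7, t=13   [98*(-7) + 53*(13) = 3]
q=1: r=2, s=13, t=-24   [98*(13) + 53*(-24) = 2]
q=1: r=1, s=-20, t=37   [98*(-20) + 53*(37) = 1]
q=2: r=0, s=53, t=-98   [98*(53) + 53*(-98) = 0]
GCD = 1 with t = 37, so 53*(37) ≡ 1 (mod 98)
Inverse = 37 mod 98 = 37
Check: 53 * 37 = 1961 ≡ 1 (mod 98)

53^(-1) ≡ 37 (mod 98)


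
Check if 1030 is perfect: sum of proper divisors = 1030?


Proper divisors of 1030: 1, 2, 5, 10, 103, 206, 515
Sum = 1 + 2 + 5 + 10 + 103 + 206 + 515 = 842

No, 1030 is not perfect (842 ≠ 1030)


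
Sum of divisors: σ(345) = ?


Divisors of 345: 1, 3, 5, 15, 23, 69, 115, 345
Sum = 1 + 3 + 5 + 15 + 23 + 69 + 115 + 345 = 576

σ(345) = 576


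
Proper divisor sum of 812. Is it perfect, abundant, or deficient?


Proper divisors: 1, 2, 4, 7, 14, 28, 29, 58, 116, 203, 406
Sum = 1 + 2 + 4 + 7 + 14 + 28 + 29 + 58 + 116 + 203 + 406 = 868
868 > 812 → abundant

s(812) = 868 (abundant)


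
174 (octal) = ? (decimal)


174 (base 8) = 124 (decimal)
124 (decimal) = 124 (base 10)


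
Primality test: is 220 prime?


220 / 2 = 110 (exact division)
220 is NOT prime.

No, 220 is not prime


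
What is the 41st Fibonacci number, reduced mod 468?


F(k) mod 468 for k=1..41:
1, 1, 2, 3, 5, 8, 13, 21, 34, 55, 89, 144, 233, 377, 142, 51, 193, 244, 437, 213, 182, 395, 109, 36, 145, 181, 326, 39, 365, 404, 301, 237, 70, 307, 377, 216, 125, 341, 466, 339, 337
F(41) mod 468 = 337


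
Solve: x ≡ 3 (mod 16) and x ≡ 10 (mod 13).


M = 16*13 = 208
M1 = M/16 = 13, M2 = M/13 = 16
M1^(-1) mod 16 = 5, M2^(-1) mod 13 = 9
x = 3*13*5 + 10*16*9 = 1635
1635 mod 208 = 179
Check: 179 mod 16 = 3 ✓, 179 mod 13 = 10 ✓

x ≡ 179 (mod 208)


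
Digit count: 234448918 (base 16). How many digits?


234448918 in base 16 = DF96816
Number of digits = 7

7 digits (base 16)


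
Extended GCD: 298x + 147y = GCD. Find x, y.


Tabular extended Euclidean (each row: r = 298*s + 147*t):
r=298, s=1, t=0
r=147, s=0, t=1
q=2: r=4, s=1, t=-2   [298*(1) + 147*(-2) = 4]
q=36: r=3, s=-36, t=73   [298*(-36) + 147*(73) = 3]
q=1: r=1, s=37, t=-75   [298*(37) + 147*(-75) = 1]
q=3: r=0, s=-147, t=298   [298*(-147) + 147*(298) = 0]
GCD = 1; from the row with r=1: x=37, y=-75
Check: 298*(37) + 147*(-75) = 11026 - 11025 = 1

GCD = 1, x = 37, y = -75


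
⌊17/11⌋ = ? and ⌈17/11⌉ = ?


17/11 = 1.5455
floor = 1
ceil = 2

floor = 1, ceil = 2


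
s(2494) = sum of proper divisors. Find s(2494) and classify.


Proper divisors: 1, 2, 29, 43, 58, 86, 1247
Sum = 1 + 2 + 29 + 43 + 58 + 86 + 1247 = 1466
1466 < 2494 → deficient

s(2494) = 1466 (deficient)


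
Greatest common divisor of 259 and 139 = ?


259 = 1 * 139 + 120
139 = 1 * 120 + 19
120 = 6 * 19 + 6
19 = 3 * 6 + 1
6 = 6 * 1 + 0
GCD = 1


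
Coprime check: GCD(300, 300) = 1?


Euclidean algorithm:
300 = 1 * 300 + 0
GCD(300, 300) = 300

No, not coprime (GCD = 300)


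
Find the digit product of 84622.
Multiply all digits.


8 × 4 × 6 × 2 × 2 = 768


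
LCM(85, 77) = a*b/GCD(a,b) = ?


GCD(85, 77) = 1
LCM = 85*77/1 = 6545/1 = 6545

LCM = 6545


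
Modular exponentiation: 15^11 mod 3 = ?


15^1 mod 3 = 0
15^2 mod 3 = 0
15^3 mod 3 = 0
15^4 mod 3 = 0
15^5 mod 3 = 0
15^6 mod 3 = 0
15^7 mod 3 = 0
15^8 mod 3 = 0
15^9 mod 3 = 0
15^10 mod 3 = 0
15^11 mod 3 = 0


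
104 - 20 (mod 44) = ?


104 - 20 = 84
84 mod 44 = 40


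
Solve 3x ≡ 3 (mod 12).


GCD(3, 12) = 3 divides 3
Divide: 1x ≡ 1 (mod 4)
x ≡ 1 (mod 4)


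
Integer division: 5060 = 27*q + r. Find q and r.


5060 = 27 * 187 + 11
Check: 5049 + 11 = 5060

q = 187, r = 11


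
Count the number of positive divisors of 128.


128 = 2^7
d(128) = (7+1) = 8

8 divisors


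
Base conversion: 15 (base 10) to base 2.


15 (base 10) = 15 (decimal)
15 (decimal) = 1111 (base 2)


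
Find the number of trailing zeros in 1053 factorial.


floor(1053/5) = 210
floor(1053/25) = 42
floor(1053/125) = 8
floor(1053/625) = 1
Total = 261

261 trailing zeros


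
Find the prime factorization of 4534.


4534 / 2 = 2267
2267 / 2267 = 1
4534 = 2 × 2267


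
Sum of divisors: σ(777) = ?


Divisors of 777: 1, 3, 7, 21, 37, 111, 259, 777
Sum = 1 + 3 + 7 + 21 + 37 + 111 + 259 + 777 = 1216

σ(777) = 1216


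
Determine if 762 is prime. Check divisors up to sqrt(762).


762 / 2 = 381 (exact division)
762 is NOT prime.

No, 762 is not prime


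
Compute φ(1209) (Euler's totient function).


1209 = 3 × 13 × 31
Prime factors: 3, 13, 31
φ(1209) = 1209 × (1-1/3) × (1-1/13) × (1-1/31)
= 1209 × 2/3 × 12/13 × 30/31 = 720

φ(1209) = 720


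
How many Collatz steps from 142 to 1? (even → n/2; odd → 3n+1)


142 → 71 → 214 → 107 → 322 → 161 → 484 → 242 → 121 → 364 → 182 → 91 → 274 → 137 → 412 → 206 → 103 → 310 → 155 → 466 → 233 → 700 → 350 → 175 → 526 → 263 → 790 → 395 → 1186 → 593 → 1780 → 890 → 445 → 1336 → 668 → 334 → 167 → 502 → 251 → 754 → 377 → 1132 → 566 → 283 → 850 → 425 → 1276 → 638 → 319 → 958 → 479 → 1438 → 719 → 2158 → 1079 → 3238 → 1619 → 4858 → 2429 → 7288 → 3644 → 1822 → 911 → 2734 → 1367 → 4102 → 2051 → 6154 → 3077 → 9232 → 4616 → 2308 → 1154 → 577 → 1732 → 866 → 433 → 1300 → 650 → 325 → 976 → 488 → 244 → 122 → 61 → 184 → 92 → 46 → 23 → 70 → 35 → 106 → 53 → 160 → 80 → 40 → 20 → 10 → 5 → 16 → 8 → 4 → 2 → 1
Total steps = 103

103 steps


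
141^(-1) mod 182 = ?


Use the extended Euclidean algorithm on (182, 141); each row r = 182*s + 141*t:
r=182, s=1, t=0
r=141, s=0, t=1
q=1: r=41, s=1, t=-1   [182*(1) + 141*(-1) = 41]
q=3: r=18, s=-3, t=4   [182*(-3) + 141*(4) = 18]
q=2: r=5, s=7, t=-9   [182*(7) + 141*(-9) = 5]
q=3: r=3, s=-24, t=31   [182*(-24) + 141*(31) = 3]
q=1: r=2, s=31, t=-40   [182*(31) + 141*(-40) = 2]
q=1: r=1, s=-55, t=71   [182*(-55) + 141*(71) = 1]
q=2: r=0, s=141, t=-182   [182*(141) + 141*(-182) = 0]
GCD = 1 with t = 71, so 141*(71) ≡ 1 (mod 182)
Inverse = 71 mod 182 = 71
Check: 141 * 71 = 10011 ≡ 1 (mod 182)

141^(-1) ≡ 71 (mod 182)


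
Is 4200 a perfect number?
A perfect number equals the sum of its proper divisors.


Proper divisors of 4200: 1, 2, 3, 4, 5, 6, 7, 8, 10, 12, 14, 15, 20, 21, 24, 25, 28, 30, 35, 40, 42, 50, 56, 60, 70, 75, 84, 100, 105, 120, 140, 150, 168, 175, 200, 210, 280, 300, 350, 420, 525, 600, 700, 840, 1050, 1400, 2100
Sum = 1 + 2 + 3 + 4 + 5 + 6 + 7 + 8 + 10 + 12 + 14 + 15 + 20 + 21 + 24 + 25 + 28 + 30 + 35 + 40 + 42 + 50 + 56 + 60 + 70 + 75 + 84 + 100 + 105 + 120 + 140 + 150 + 168 + 175 + 200 + 210 + 280 + 300 + 350 + 420 + 525 + 600 + 700 + 840 + 1050 + 1400 + 2100 = 10680

No, 4200 is not perfect (10680 ≠ 4200)


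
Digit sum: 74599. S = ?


7 + 4 + 5 + 9 + 9 = 34


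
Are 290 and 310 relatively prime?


Euclidean algorithm:
310 = 1 * 290 + 20
290 = 14 * 20 + 10
20 = 2 * 10 + 0
GCD(290, 310) = 10

No, not coprime (GCD = 10)


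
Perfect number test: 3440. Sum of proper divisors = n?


Proper divisors of 3440: 1, 2, 4, 5, 8, 10, 16, 20, 40, 43, 80, 86, 172, 215, 344, 430, 688, 860, 1720
Sum = 1 + 2 + 4 + 5 + 8 + 10 + 16 + 20 + 40 + 43 + 80 + 86 + 172 + 215 + 344 + 430 + 688 + 860 + 1720 = 4744

No, 3440 is not perfect (4744 ≠ 3440)


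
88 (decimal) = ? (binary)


88 (base 10) = 88 (decimal)
88 (decimal) = 1011000 (base 2)


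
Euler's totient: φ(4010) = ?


4010 = 2 × 5 × 401
Prime factors: 2, 5, 401
φ(4010) = 4010 × (1-1/2) × (1-1/5) × (1-1/401)
= 4010 × 1/2 × 4/5 × 400/401 = 1600

φ(4010) = 1600


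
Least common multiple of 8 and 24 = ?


GCD(8, 24) = 8
LCM = 8*24/8 = 192/8 = 24

LCM = 24


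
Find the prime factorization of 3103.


3103 / 29 = 107
107 / 107 = 1
3103 = 29 × 107


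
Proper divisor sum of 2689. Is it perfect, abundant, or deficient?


Proper divisors: 1
Sum = 1 = 1
1 < 2689 → deficient

s(2689) = 1 (deficient)


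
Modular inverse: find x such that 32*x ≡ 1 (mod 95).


Use the extended Euclidean algorithm on (95, 32); each row r = 95*s + 32*t:
r=95, s=1, t=0
r=32, s=0, t=1
q=2: r=31, s=1, t=-2   [95*(1) + 32*(-2) = 31]
q=1: r=1, s=-1, t=3   [95*(-1) + 32*(3) = 1]
q=31: r=0, s=32, t=-95   [95*(32) + 32*(-95) = 0]
GCD = 1 with t = 3, so 32*(3) ≡ 1 (mod 95)
Inverse = 3 mod 95 = 3
Check: 32 * 3 = 96 ≡ 1 (mod 95)

32^(-1) ≡ 3 (mod 95)


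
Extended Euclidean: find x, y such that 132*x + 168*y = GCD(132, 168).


Tabular extended Euclidean (each row: r = 132*s + 168*t):
r=132, s=1, t=0
r=168, s=0, t=1
q=0: r=132, s=1, t=0   [132*(1) + 168*(0) = 132]
q=1: r=36, s=-1, t=1   [132*(-1) + 168*(1) = 36]
q=3: r=24, s=4, t=-3   [132*(4) + 168*(-3) = 24]
q=1: r=12, s=-5, t=4   [132*(-5) + 168*(4) = 12]
q=2: r=0, s=14, t=-11   [132*(14) + 168*(-11) = 0]
GCD = 12; from the row with r=12: x=-5, y=4
Check: 132*(-5) + 168*(4) = -660 + 672 = 12

GCD = 12, x = -5, y = 4


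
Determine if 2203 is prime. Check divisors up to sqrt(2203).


Check divisors up to sqrt(2203) = 46.9361
No divisors found.
2203 is prime.

Yes, 2203 is prime


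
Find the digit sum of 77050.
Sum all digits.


7 + 7 + 0 + 5 + 0 = 19


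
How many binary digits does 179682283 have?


179682283 in base 2 = 1010101101011011101111101011
Number of digits = 28

28 digits (base 2)


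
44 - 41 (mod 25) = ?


44 - 41 = 3
3 mod 25 = 3


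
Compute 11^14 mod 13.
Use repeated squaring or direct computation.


11^1 mod 13 = 11
11^2 mod 13 = 4
11^3 mod 13 = 5
11^4 mod 13 = 3
11^5 mod 13 = 7
11^6 mod 13 = 12
11^7 mod 13 = 2
11^8 mod 13 = 9
11^9 mod 13 = 8
11^10 mod 13 = 10
11^11 mod 13 = 6
11^12 mod 13 = 1
11^13 mod 13 = 11
11^14 mod 13 = 4


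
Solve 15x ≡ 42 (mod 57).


GCD(15, 57) = 3 divides 42
Divide: 5x ≡ 14 (mod 19)
x ≡ 18 (mod 19)


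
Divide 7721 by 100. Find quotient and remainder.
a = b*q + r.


7721 = 100 * 77 + 21
Check: 7700 + 21 = 7721

q = 77, r = 21


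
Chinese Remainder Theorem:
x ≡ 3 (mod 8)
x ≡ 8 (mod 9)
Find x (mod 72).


M = 8*9 = 72
M1 = M/8 = 9, M2 = M/9 = 8
M1^(-1) mod 8 = 1, M2^(-1) mod 9 = 8
x = 3*9*1 + 8*8*8 = 539
539 mod 72 = 35
Check: 35 mod 8 = 3 ✓, 35 mod 9 = 8 ✓

x ≡ 35 (mod 72)


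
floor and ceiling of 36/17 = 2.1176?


36/17 = 2.1176
floor = 2
ceil = 3

floor = 2, ceil = 3


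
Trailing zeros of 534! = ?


floor(534/5) = 106
floor(534/25) = 21
floor(534/125) = 4
Total = 131

131 trailing zeros


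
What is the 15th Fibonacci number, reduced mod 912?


F(k) mod 912 for k=1..15:
1, 1, 2, 3, 5, 8, 13, 21, 34, 55, 89, 144, 233, 377, 610
F(15) mod 912 = 610


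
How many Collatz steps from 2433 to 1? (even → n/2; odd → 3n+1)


2433 → 7300 → 3650 → 1825 → 5476 → 2738 → 1369 → 4108 → 2054 → 1027 → 3082 → 1541 → 4624 → 2312 → 1156 → 578 → 289 → 868 → 434 → 217 → 652 → 326 → 163 → 490 → 245 → 736 → 368 → 184 → 92 → 46 → 23 → 70 → 35 → 106 → 53 → 160 → 80 → 40 → 20 → 10 → 5 → 16 → 8 → 4 → 2 → 1
Total steps = 45

45 steps


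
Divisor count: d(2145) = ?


2145 = 3^1 × 5^1 × 11^1 × 13^1
d(2145) = (1+1) × (1+1) × (1+1) × (1+1) = 16

16 divisors


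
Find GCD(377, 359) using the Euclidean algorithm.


377 = 1 * 359 + 18
359 = 19 * 18 + 17
18 = 1 * 17 + 1
17 = 17 * 1 + 0
GCD = 1


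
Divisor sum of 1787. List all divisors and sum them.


Divisors of 1787: 1, 1787
Sum = 1 + 1787 = 1788

σ(1787) = 1788


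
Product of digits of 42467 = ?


4 × 2 × 4 × 6 × 7 = 1344


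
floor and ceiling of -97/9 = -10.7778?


-97/9 = -10.7778
floor = -11
ceil = -10

floor = -11, ceil = -10


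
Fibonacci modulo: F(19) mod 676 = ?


F(k) mod 676 for k=1..19:
1, 1, 2, 3, 5, 8, 13, 21, 34, 55, 89, 144, 233, 377, 610, 311, 245, 556, 125
F(19) mod 676 = 125


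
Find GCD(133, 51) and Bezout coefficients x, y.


Tabular extended Euclidean (each row: r = 133*s + 51*t):
r=133, s=1, t=0
r=51, s=0, t=1
q=2: r=31, s=1, t=-2   [133*(1) + 51*(-2) = 31]
q=1: r=20, s=-1, t=3   [133*(-1) + 51*(3) = 20]
q=1: r=11, s=2, t=-5   [133*(2) + 51*(-5) = 11]
q=1: r=9, s=-3, t=8   [133*(-3) + 51*(8) = 9]
q=1: r=2, s=5, t=-13   [133*(5) + 51*(-13) = 2]
q=4: r=1, s=-23, t=60   [133*(-23) + 51*(60) = 1]
q=2: r=0, s=51, t=-133   [133*(51) + 51*(-133) = 0]
GCD = 1; from the row with r=1: x=-23, y=60
Check: 133*(-23) + 51*(60) = -3059 + 3060 = 1

GCD = 1, x = -23, y = 60


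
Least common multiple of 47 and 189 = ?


GCD(47, 189) = 1
LCM = 47*189/1 = 8883/1 = 8883

LCM = 8883


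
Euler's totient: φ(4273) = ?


4273 = 4273
Prime factors: 4273
φ(4273) = 4273 × (1-1/4273)
= 4273 × 4272/4273 = 4272

φ(4273) = 4272


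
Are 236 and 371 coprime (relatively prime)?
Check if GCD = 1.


Euclidean algorithm:
371 = 1 * 236 + 135
236 = 1 * 135 + 101
135 = 1 * 101 + 34
101 = 2 * 34 + 33
34 = 1 * 33 + 1
33 = 33 * 1 + 0
GCD(236, 371) = 1

Yes, coprime (GCD = 1)


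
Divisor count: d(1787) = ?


1787 = 1787^1
d(1787) = (1+1) = 2

2 divisors


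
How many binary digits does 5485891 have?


5485891 in base 2 = 10100111011010101000011
Number of digits = 23

23 digits (base 2)


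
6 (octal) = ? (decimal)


6 (base 8) = 6 (decimal)
6 (decimal) = 6 (base 10)


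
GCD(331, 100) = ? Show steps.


331 = 3 * 100 + 31
100 = 3 * 31 + 7
31 = 4 * 7 + 3
7 = 2 * 3 + 1
3 = 3 * 1 + 0
GCD = 1


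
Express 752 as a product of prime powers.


752 / 2 = 376
376 / 2 = 188
188 / 2 = 94
94 / 2 = 47
47 / 47 = 1
752 = 2^4 × 47


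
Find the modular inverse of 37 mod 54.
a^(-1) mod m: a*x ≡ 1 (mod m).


Use the extended Euclidean algorithm on (54, 37); each row r = 54*s + 37*t:
r=54, s=1, t=0
r=37, s=0, t=1
q=1: r=17, s=1, t=-1   [54*(1) + 37*(-1) = 17]
q=2: r=3, s=-2, t=3   [54*(-2) + 37*(3) = 3]
q=5: r=2, s=11, t=-16   [54*(11) + 37*(-16) = 2]
q=1: r=1, s=-13, t=19   [54*(-13) + 37*(19) = 1]
q=2: r=0, s=37, t=-54   [54*(37) + 37*(-54) = 0]
GCD = 1 with t = 19, so 37*(19) ≡ 1 (mod 54)
Inverse = 19 mod 54 = 19
Check: 37 * 19 = 703 ≡ 1 (mod 54)

37^(-1) ≡ 19 (mod 54)


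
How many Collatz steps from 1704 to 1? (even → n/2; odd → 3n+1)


1704 → 852 → 426 → 213 → 640 → 320 → 160 → 80 → 40 → 20 → 10 → 5 → 16 → 8 → 4 → 2 → 1
Total steps = 16

16 steps


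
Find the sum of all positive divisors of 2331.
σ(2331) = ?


Divisors of 2331: 1, 3, 7, 9, 21, 37, 63, 111, 259, 333, 777, 2331
Sum = 1 + 3 + 7 + 9 + 21 + 37 + 63 + 111 + 259 + 333 + 777 + 2331 = 3952

σ(2331) = 3952


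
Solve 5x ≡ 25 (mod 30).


GCD(5, 30) = 5 divides 25
Divide: 1x ≡ 5 (mod 6)
x ≡ 5 (mod 6)


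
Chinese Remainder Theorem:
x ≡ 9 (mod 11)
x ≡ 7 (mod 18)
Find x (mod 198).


M = 11*18 = 198
M1 = M/11 = 18, M2 = M/18 = 11
M1^(-1) mod 11 = 8, M2^(-1) mod 18 = 5
x = 9*18*8 + 7*11*5 = 1681
1681 mod 198 = 97
Check: 97 mod 11 = 9 ✓, 97 mod 18 = 7 ✓

x ≡ 97 (mod 198)


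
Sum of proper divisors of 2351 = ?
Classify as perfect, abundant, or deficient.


Proper divisors: 1
Sum = 1 = 1
1 < 2351 → deficient

s(2351) = 1 (deficient)


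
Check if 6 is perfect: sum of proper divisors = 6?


Proper divisors of 6: 1, 2, 3
Sum = 1 + 2 + 3 = 6

Yes, 6 is perfect (6 = 6)


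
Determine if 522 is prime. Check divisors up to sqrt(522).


522 / 2 = 261 (exact division)
522 is NOT prime.

No, 522 is not prime


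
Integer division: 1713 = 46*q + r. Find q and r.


1713 = 46 * 37 + 11
Check: 1702 + 11 = 1713

q = 37, r = 11


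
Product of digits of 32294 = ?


3 × 2 × 2 × 9 × 4 = 432


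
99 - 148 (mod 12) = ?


99 - 148 = -49
-49 mod 12 = 11


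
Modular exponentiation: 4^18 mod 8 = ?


4^1 mod 8 = 4
4^2 mod 8 = 0
4^3 mod 8 = 0
4^4 mod 8 = 0
4^5 mod 8 = 0
4^6 mod 8 = 0
4^7 mod 8 = 0
4^8 mod 8 = 0
4^9 mod 8 = 0
4^10 mod 8 = 0
4^11 mod 8 = 0
4^12 mod 8 = 0
4^13 mod 8 = 0
4^14 mod 8 = 0
4^15 mod 8 = 0
4^16 mod 8 = 0
4^17 mod 8 = 0
4^18 mod 8 = 0


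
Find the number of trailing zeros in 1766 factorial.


floor(1766/5) = 353
floor(1766/25) = 70
floor(1766/125) = 14
floor(1766/625) = 2
Total = 439

439 trailing zeros


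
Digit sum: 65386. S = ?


6 + 5 + 3 + 8 + 6 = 28


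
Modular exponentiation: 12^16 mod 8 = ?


12^1 mod 8 = 4
12^2 mod 8 = 0
12^3 mod 8 = 0
12^4 mod 8 = 0
12^5 mod 8 = 0
12^6 mod 8 = 0
12^7 mod 8 = 0
12^8 mod 8 = 0
12^9 mod 8 = 0
12^10 mod 8 = 0
12^11 mod 8 = 0
12^12 mod 8 = 0
12^13 mod 8 = 0
12^14 mod 8 = 0
12^15 mod 8 = 0
12^16 mod 8 = 0


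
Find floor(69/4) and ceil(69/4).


69/4 = 17.2500
floor = 17
ceil = 18

floor = 17, ceil = 18


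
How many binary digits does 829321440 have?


829321440 in base 2 = 110001011011100111000011100000
Number of digits = 30

30 digits (base 2)


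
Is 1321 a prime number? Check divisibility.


Check divisors up to sqrt(1321) = 36.3456
No divisors found.
1321 is prime.

Yes, 1321 is prime


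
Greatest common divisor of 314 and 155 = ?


314 = 2 * 155 + 4
155 = 38 * 4 + 3
4 = 1 * 3 + 1
3 = 3 * 1 + 0
GCD = 1


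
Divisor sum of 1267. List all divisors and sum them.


Divisors of 1267: 1, 7, 181, 1267
Sum = 1 + 7 + 181 + 1267 = 1456

σ(1267) = 1456


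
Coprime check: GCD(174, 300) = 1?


Euclidean algorithm:
300 = 1 * 174 + 126
174 = 1 * 126 + 48
126 = 2 * 48 + 30
48 = 1 * 30 + 18
30 = 1 * 18 + 12
18 = 1 * 12 + 6
12 = 2 * 6 + 0
GCD(174, 300) = 6

No, not coprime (GCD = 6)


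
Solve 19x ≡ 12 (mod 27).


GCD(19, 27) = 1, unique solution
a^(-1) mod 27 = 10
x = 10 * 12 mod 27 = 12

x ≡ 12 (mod 27)


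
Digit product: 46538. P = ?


4 × 6 × 5 × 3 × 8 = 2880


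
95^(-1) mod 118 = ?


Use the extended Euclidean algorithm on (118, 95); each row r = 118*s + 95*t:
r=118, s=1, t=0
r=95, s=0, t=1
q=1: r=23, s=1, t=-1   [118*(1) + 95*(-1) = 23]
q=4: r=3, s=-4, t=5   [118*(-4) + 95*(5) = 3]
q=7: r=2, s=29, t=-36   [118*(29) + 95*(-36) = 2]
q=1: r=1, s=-33, t=41   [118*(-33) + 95*(41) = 1]
q=2: r=0, s=95, t=-118   [118*(95) + 95*(-118) = 0]
GCD = 1 with t = 41, so 95*(41) ≡ 1 (mod 118)
Inverse = 41 mod 118 = 41
Check: 95 * 41 = 3895 ≡ 1 (mod 118)

95^(-1) ≡ 41 (mod 118)


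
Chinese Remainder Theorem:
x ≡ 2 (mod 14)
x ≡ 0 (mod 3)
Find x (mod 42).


M = 14*3 = 42
M1 = M/14 = 3, M2 = M/3 = 14
M1^(-1) mod 14 = 5, M2^(-1) mod 3 = 2
x = 2*3*5 + 0*14*2 = 30
30 mod 42 = 30
Check: 30 mod 14 = 2 ✓, 30 mod 3 = 0 ✓

x ≡ 30 (mod 42)


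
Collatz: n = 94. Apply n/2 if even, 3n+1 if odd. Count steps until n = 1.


94 → 47 → 142 → 71 → 214 → 107 → 322 → 161 → 484 → 242 → 121 → 364 → 182 → 91 → 274 → 137 → 412 → 206 → 103 → 310 → 155 → 466 → 233 → 700 → 350 → 175 → 526 → 263 → 790 → 395 → 1186 → 593 → 1780 → 890 → 445 → 1336 → 668 → 334 → 167 → 502 → 251 → 754 → 377 → 1132 → 566 → 283 → 850 → 425 → 1276 → 638 → 319 → 958 → 479 → 1438 → 719 → 2158 → 1079 → 3238 → 1619 → 4858 → 2429 → 7288 → 3644 → 1822 → 911 → 2734 → 1367 → 4102 → 2051 → 6154 → 3077 → 9232 → 4616 → 2308 → 1154 → 577 → 1732 → 866 → 433 → 1300 → 650 → 325 → 976 → 488 → 244 → 122 → 61 → 184 → 92 → 46 → 23 → 70 → 35 → 106 → 53 → 160 → 80 → 40 → 20 → 10 → 5 → 16 → 8 → 4 → 2 → 1
Total steps = 105

105 steps


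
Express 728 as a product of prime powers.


728 / 2 = 364
364 / 2 = 182
182 / 2 = 91
91 / 7 = 13
13 / 13 = 1
728 = 2^3 × 7 × 13


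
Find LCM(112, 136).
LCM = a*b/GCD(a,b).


GCD(112, 136) = 8
LCM = 112*136/8 = 15232/8 = 1904

LCM = 1904


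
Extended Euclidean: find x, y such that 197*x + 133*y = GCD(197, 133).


Tabular extended Euclidean (each row: r = 197*s + 133*t):
r=197, s=1, t=0
r=133, s=0, t=1
q=1: r=64, s=1, t=-1   [197*(1) + 133*(-1) = 64]
q=2: r=5, s=-2, t=3   [197*(-2) + 133*(3) = 5]
q=12: r=4, s=25, t=-37   [197*(25) + 133*(-37) = 4]
q=1: r=1, s=-27, t=40   [197*(-27) + 133*(40) = 1]
q=4: r=0, s=133, t=-197   [197*(133) + 133*(-197) = 0]
GCD = 1; from the row with r=1: x=-27, y=40
Check: 197*(-27) + 133*(40) = -5319 + 5320 = 1

GCD = 1, x = -27, y = 40


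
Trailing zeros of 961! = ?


floor(961/5) = 192
floor(961/25) = 38
floor(961/125) = 7
floor(961/625) = 1
Total = 238

238 trailing zeros


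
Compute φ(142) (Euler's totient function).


142 = 2 × 71
Prime factors: 2, 71
φ(142) = 142 × (1-1/2) × (1-1/71)
= 142 × 1/2 × 70/71 = 70

φ(142) = 70


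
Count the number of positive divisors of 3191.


3191 = 3191^1
d(3191) = (1+1) = 2

2 divisors


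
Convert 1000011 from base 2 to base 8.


1000011 (base 2) = 67 (decimal)
67 (decimal) = 103 (base 8)


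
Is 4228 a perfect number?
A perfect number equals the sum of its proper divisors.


Proper divisors of 4228: 1, 2, 4, 7, 14, 28, 151, 302, 604, 1057, 2114
Sum = 1 + 2 + 4 + 7 + 14 + 28 + 151 + 302 + 604 + 1057 + 2114 = 4284

No, 4228 is not perfect (4284 ≠ 4228)


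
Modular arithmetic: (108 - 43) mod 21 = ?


108 - 43 = 65
65 mod 21 = 2


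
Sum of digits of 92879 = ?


9 + 2 + 8 + 7 + 9 = 35


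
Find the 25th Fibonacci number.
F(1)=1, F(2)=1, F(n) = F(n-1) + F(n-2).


Sequence: 1, 1, 2, 3, 5, 8, 13, 21, 34, 55, 89, 144, 233, 377, 610, 987, 1597, 2584, 4181, 6765, 10946, 17711, 28657, 46368, 75025
F(25) = 75025


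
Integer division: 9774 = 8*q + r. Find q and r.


9774 = 8 * 1221 + 6
Check: 9768 + 6 = 9774

q = 1221, r = 6


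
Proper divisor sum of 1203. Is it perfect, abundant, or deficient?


Proper divisors: 1, 3, 401
Sum = 1 + 3 + 401 = 405
405 < 1203 → deficient

s(1203) = 405 (deficient)


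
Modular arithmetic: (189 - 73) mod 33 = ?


189 - 73 = 116
116 mod 33 = 17


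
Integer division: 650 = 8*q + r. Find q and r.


650 = 8 * 81 + 2
Check: 648 + 2 = 650

q = 81, r = 2


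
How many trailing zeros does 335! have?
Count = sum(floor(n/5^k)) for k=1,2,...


floor(335/5) = 67
floor(335/25) = 13
floor(335/125) = 2
Total = 82

82 trailing zeros


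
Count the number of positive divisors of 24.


24 = 2^3 × 3^1
d(24) = (3+1) × (1+1) = 8

8 divisors


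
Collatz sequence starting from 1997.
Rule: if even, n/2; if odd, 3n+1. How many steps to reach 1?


1997 → 5992 → 2996 → 1498 → 749 → 2248 → 1124 → 562 → 281 → 844 → 422 → 211 → 634 → 317 → 952 → 476 → 238 → 119 → 358 → 179 → 538 → 269 → 808 → 404 → 202 → 101 → 304 → 152 → 76 → 38 → 19 → 58 → 29 → 88 → 44 → 22 → 11 → 34 → 17 → 52 → 26 → 13 → 40 → 20 → 10 → 5 → 16 → 8 → 4 → 2 → 1
Total steps = 50

50 steps


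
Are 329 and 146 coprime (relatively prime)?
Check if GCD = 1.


Euclidean algorithm:
329 = 2 * 146 + 37
146 = 3 * 37 + 35
37 = 1 * 35 + 2
35 = 17 * 2 + 1
2 = 2 * 1 + 0
GCD(329, 146) = 1

Yes, coprime (GCD = 1)


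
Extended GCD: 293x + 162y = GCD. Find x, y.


Tabular extended Euclidean (each row: r = 293*s + 162*t):
r=293, s=1, t=0
r=162, s=0, t=1
q=1: r=131, s=1, t=-1   [293*(1) + 162*(-1) = 131]
q=1: r=31, s=-1, t=2   [293*(-1) + 162*(2) = 31]
q=4: r=7, s=5, t=-9   [293*(5) + 162*(-9) = 7]
q=4: r=3, s=-21, t=38   [293*(-21) + 162*(38) = 3]
q=2: r=1, s=47, t=-85   [293*(47) + 162*(-85) = 1]
q=3: r=0, s=-162, t=293   [293*(-162) + 162*(293) = 0]
GCD = 1; from the row with r=1: x=47, y=-85
Check: 293*(47) + 162*(-85) = 13771 - 13770 = 1

GCD = 1, x = 47, y = -85


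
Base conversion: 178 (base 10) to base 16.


178 (base 10) = 178 (decimal)
178 (decimal) = B2 (base 16)


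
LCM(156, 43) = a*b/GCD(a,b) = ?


GCD(156, 43) = 1
LCM = 156*43/1 = 6708/1 = 6708

LCM = 6708


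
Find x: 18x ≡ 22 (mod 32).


GCD(18, 32) = 2 divides 22
Divide: 9x ≡ 11 (mod 16)
x ≡ 3 (mod 16)


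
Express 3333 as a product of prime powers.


3333 / 3 = 1111
1111 / 11 = 101
101 / 101 = 1
3333 = 3 × 11 × 101


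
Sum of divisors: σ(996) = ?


Divisors of 996: 1, 2, 3, 4, 6, 12, 83, 166, 249, 332, 498, 996
Sum = 1 + 2 + 3 + 4 + 6 + 12 + 83 + 166 + 249 + 332 + 498 + 996 = 2352

σ(996) = 2352
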